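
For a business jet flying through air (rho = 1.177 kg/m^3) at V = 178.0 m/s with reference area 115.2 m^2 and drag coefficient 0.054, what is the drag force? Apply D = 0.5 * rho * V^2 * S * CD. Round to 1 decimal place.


Step 1: Dynamic pressure q = 0.5 * 1.177 * 178.0^2 = 18646.034 Pa
Step 2: Drag D = q * S * CD = 18646.034 * 115.2 * 0.054
Step 3: D = 115993.2 N

115993.2


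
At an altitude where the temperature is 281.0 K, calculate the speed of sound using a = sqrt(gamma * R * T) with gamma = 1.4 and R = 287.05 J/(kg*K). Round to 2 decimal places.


Step 1: gamma * R * T = 1.4 * 287.05 * 281.0 = 112925.47
Step 2: a = sqrt(112925.47) = 336.04 m/s

336.04


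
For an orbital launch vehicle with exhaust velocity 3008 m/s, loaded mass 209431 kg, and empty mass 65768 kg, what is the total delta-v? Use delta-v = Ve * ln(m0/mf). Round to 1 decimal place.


Step 1: Mass ratio m0/mf = 209431 / 65768 = 3.184391
Step 2: ln(3.184391) = 1.158261
Step 3: delta-v = 3008 * 1.158261 = 3484.0 m/s

3484.0


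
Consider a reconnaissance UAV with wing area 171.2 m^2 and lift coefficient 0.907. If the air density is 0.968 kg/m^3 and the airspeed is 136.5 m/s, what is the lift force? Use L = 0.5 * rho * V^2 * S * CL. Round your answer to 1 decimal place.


Step 1: Calculate dynamic pressure q = 0.5 * 0.968 * 136.5^2 = 0.5 * 0.968 * 18632.25 = 9018.009 Pa
Step 2: Multiply by wing area and lift coefficient: L = 9018.009 * 171.2 * 0.907
Step 3: L = 1543883.1408 * 0.907 = 1400302.0 N

1400302.0


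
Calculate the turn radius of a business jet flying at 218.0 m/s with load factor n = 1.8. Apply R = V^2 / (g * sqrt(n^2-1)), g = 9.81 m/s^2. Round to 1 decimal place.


Step 1: V^2 = 218.0^2 = 47524.0
Step 2: n^2 - 1 = 1.8^2 - 1 = 2.24
Step 3: sqrt(2.24) = 1.496663
Step 4: R = 47524.0 / (9.81 * 1.496663) = 3236.8 m

3236.8


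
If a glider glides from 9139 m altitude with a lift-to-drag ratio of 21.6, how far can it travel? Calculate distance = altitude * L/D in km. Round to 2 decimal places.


Step 1: Glide distance = altitude * L/D = 9139 * 21.6 = 197402.4 m
Step 2: Convert to km: 197402.4 / 1000 = 197.40 km

197.40


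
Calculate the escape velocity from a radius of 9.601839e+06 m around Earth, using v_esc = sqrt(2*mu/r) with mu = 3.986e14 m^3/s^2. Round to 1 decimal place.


Step 1: 2*mu/r = 2 * 3.986e14 / 9.601839e+06 = 83025762.0441
Step 2: v_esc = sqrt(83025762.0441) = 9111.8 m/s

9111.8


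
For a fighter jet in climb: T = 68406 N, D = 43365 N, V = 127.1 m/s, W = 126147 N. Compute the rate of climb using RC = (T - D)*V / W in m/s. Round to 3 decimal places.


Step 1: Excess thrust = T - D = 68406 - 43365 = 25041 N
Step 2: Excess power = 25041 * 127.1 = 3182711.1 W
Step 3: RC = 3182711.1 / 126147 = 25.230 m/s

25.230


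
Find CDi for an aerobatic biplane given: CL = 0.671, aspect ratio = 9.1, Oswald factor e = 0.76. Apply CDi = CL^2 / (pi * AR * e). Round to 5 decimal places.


Step 1: CL^2 = 0.671^2 = 0.450241
Step 2: pi * AR * e = 3.14159 * 9.1 * 0.76 = 21.727255
Step 3: CDi = 0.450241 / 21.727255 = 0.02072

0.02072


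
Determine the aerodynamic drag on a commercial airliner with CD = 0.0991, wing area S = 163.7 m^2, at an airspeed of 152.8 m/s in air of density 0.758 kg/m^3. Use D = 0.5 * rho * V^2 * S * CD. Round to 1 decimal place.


Step 1: Dynamic pressure q = 0.5 * 0.758 * 152.8^2 = 8848.8314 Pa
Step 2: Drag D = q * S * CD = 8848.8314 * 163.7 * 0.0991
Step 3: D = 143551.7 N

143551.7


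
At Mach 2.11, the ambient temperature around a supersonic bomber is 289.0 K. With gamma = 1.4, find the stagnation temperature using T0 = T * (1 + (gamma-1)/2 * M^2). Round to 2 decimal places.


Step 1: (gamma-1)/2 = 0.2
Step 2: M^2 = 4.4521
Step 3: 1 + 0.2 * 4.4521 = 1.89042
Step 4: T0 = 289.0 * 1.89042 = 546.33 K

546.33


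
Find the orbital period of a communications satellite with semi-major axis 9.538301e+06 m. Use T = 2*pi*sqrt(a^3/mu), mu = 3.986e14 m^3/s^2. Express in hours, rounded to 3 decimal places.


Step 1: a^3 / mu = 8.677869e+20 / 3.986e14 = 2.177087e+06
Step 2: sqrt(2.177087e+06) = 1475.4955 s
Step 3: T = 2*pi * 1475.4955 = 9270.81 s
Step 4: T in hours = 9270.81 / 3600 = 2.575 hours

2.575


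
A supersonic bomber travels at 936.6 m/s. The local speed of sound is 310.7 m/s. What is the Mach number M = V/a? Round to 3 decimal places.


Step 1: M = V / a = 936.6 / 310.7
Step 2: M = 3.014

3.014


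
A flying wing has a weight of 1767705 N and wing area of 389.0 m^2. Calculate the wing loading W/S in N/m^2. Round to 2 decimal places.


Step 1: Wing loading = W / S = 1767705 / 389.0
Step 2: Wing loading = 4544.23 N/m^2

4544.23


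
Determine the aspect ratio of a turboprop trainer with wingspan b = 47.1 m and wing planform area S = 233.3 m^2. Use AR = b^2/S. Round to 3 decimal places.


Step 1: b^2 = 47.1^2 = 2218.41
Step 2: AR = 2218.41 / 233.3 = 9.509

9.509


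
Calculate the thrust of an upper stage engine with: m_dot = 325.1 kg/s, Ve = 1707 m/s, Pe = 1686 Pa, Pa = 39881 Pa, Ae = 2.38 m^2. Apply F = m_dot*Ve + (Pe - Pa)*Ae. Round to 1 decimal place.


Step 1: Momentum thrust = m_dot * Ve = 325.1 * 1707 = 554945.7 N
Step 2: Pressure thrust = (Pe - Pa) * Ae = (1686 - 39881) * 2.38 = -90904.10 N
Step 3: Total thrust F = 554945.7 + -90904.10 = 464041.6 N

464041.6


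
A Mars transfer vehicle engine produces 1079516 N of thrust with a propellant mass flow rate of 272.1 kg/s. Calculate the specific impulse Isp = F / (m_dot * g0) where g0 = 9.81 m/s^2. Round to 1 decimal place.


Step 1: m_dot * g0 = 272.1 * 9.81 = 2669.3
Step 2: Isp = 1079516 / 2669.3 = 404.4 s

404.4


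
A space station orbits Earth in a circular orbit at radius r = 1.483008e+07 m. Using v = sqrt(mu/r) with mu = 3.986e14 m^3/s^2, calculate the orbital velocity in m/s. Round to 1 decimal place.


Step 1: mu / r = 3.986e14 / 1.483008e+07 = 26877805.1096
Step 2: v = sqrt(26877805.1096) = 5184.4 m/s

5184.4


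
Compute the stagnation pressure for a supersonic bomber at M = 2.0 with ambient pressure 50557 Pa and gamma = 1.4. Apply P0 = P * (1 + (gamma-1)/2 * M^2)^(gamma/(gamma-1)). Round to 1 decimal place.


Step 1: (gamma-1)/2 * M^2 = 0.2 * 4.0 = 0.8
Step 2: 1 + 0.8 = 1.8
Step 3: Exponent gamma/(gamma-1) = 3.5
Step 4: P0 = 50557 * 1.8^3.5 = 395580.7 Pa

395580.7


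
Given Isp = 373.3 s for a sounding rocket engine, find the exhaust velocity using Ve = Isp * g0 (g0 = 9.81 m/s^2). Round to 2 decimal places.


Step 1: Ve = Isp * g0 = 373.3 * 9.81
Step 2: Ve = 3662.07 m/s

3662.07


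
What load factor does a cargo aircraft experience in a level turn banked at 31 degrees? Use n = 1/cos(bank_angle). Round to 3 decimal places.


Step 1: Convert 31 degrees to radians = 0.541052
Step 2: cos(31 deg) = 0.857167
Step 3: n = 1 / 0.857167 = 1.167

1.167


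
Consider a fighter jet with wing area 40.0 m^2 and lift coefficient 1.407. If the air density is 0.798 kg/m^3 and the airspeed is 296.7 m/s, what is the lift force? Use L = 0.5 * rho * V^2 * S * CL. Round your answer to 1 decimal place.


Step 1: Calculate dynamic pressure q = 0.5 * 0.798 * 296.7^2 = 0.5 * 0.798 * 88030.89 = 35124.3251 Pa
Step 2: Multiply by wing area and lift coefficient: L = 35124.3251 * 40.0 * 1.407
Step 3: L = 1404973.0044 * 1.407 = 1976797.0 N

1976797.0


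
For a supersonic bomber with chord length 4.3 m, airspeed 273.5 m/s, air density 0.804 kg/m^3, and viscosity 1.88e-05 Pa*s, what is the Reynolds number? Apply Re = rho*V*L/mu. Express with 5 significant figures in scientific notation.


Step 1: Numerator = rho * V * L = 0.804 * 273.5 * 4.3 = 945.5442
Step 2: Re = 945.5442 / 1.88e-05
Step 3: Re = 5.0295e+07

5.0295e+07


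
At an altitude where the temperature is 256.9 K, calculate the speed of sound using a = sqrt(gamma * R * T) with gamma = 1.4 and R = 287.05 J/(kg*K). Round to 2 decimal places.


Step 1: gamma * R * T = 1.4 * 287.05 * 256.9 = 103240.403
Step 2: a = sqrt(103240.403) = 321.31 m/s

321.31


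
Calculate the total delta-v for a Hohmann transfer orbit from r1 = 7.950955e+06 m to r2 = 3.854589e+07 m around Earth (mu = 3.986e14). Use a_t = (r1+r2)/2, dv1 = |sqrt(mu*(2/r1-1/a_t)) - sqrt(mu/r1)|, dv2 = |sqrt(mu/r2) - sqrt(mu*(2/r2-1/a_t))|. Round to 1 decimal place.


Step 1: Transfer semi-major axis a_t = (7.950955e+06 + 3.854589e+07) / 2 = 2.324842e+07 m
Step 2: v1 (circular at r1) = sqrt(mu/r1) = 7080.42 m/s
Step 3: v_t1 = sqrt(mu*(2/r1 - 1/a_t)) = 9116.99 m/s
Step 4: dv1 = |9116.99 - 7080.42| = 2036.57 m/s
Step 5: v2 (circular at r2) = 3215.73 m/s, v_t2 = 1880.58 m/s
Step 6: dv2 = |3215.73 - 1880.58| = 1335.15 m/s
Step 7: Total delta-v = 2036.57 + 1335.15 = 3371.7 m/s

3371.7


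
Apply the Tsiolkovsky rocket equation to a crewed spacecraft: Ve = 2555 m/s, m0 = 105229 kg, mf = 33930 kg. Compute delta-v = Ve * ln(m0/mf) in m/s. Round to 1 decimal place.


Step 1: Mass ratio m0/mf = 105229 / 33930 = 3.101356
Step 2: ln(3.101356) = 1.131839
Step 3: delta-v = 2555 * 1.131839 = 2891.8 m/s

2891.8


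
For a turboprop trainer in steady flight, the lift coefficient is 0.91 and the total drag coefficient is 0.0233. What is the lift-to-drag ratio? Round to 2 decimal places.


Step 1: L/D = CL / CD = 0.91 / 0.0233
Step 2: L/D = 39.06

39.06


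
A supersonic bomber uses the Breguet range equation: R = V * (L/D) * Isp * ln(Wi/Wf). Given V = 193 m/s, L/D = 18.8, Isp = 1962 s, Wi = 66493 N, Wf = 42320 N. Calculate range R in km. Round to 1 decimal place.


Step 1: Coefficient = V * (L/D) * Isp = 193 * 18.8 * 1962 = 7118920.8 m
Step 2: Wi/Wf = 66493 / 42320 = 1.571196
Step 3: ln(1.571196) = 0.451837
Step 4: R = 7118920.8 * 0.451837 = 3216591.0 m = 3216.6 km

3216.6


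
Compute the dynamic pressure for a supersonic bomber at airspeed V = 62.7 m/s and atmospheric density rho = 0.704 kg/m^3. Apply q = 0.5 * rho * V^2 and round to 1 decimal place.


Step 1: V^2 = 62.7^2 = 3931.29
Step 2: q = 0.5 * 0.704 * 3931.29
Step 3: q = 1383.8 Pa

1383.8


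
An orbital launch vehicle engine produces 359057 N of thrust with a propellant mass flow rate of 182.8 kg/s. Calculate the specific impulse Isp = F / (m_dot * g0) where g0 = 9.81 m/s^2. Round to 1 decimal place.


Step 1: m_dot * g0 = 182.8 * 9.81 = 1793.27
Step 2: Isp = 359057 / 1793.27 = 200.2 s

200.2


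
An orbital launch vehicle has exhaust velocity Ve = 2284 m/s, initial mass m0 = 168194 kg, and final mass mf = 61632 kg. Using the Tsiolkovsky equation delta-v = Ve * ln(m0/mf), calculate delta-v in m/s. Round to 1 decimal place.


Step 1: Mass ratio m0/mf = 168194 / 61632 = 2.729004
Step 2: ln(2.729004) = 1.003937
Step 3: delta-v = 2284 * 1.003937 = 2293.0 m/s

2293.0


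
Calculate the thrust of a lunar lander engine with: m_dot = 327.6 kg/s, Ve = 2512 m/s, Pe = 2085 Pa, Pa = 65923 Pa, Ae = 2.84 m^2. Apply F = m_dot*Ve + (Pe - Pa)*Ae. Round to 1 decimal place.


Step 1: Momentum thrust = m_dot * Ve = 327.6 * 2512 = 822931.2 N
Step 2: Pressure thrust = (Pe - Pa) * Ae = (2085 - 65923) * 2.84 = -181299.92 N
Step 3: Total thrust F = 822931.2 + -181299.92 = 641631.3 N

641631.3


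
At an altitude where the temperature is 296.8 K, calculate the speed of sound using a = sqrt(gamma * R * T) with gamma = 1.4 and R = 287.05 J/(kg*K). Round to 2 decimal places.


Step 1: gamma * R * T = 1.4 * 287.05 * 296.8 = 119275.016
Step 2: a = sqrt(119275.016) = 345.36 m/s

345.36


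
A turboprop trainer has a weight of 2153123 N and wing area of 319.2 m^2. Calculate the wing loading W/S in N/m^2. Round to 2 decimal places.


Step 1: Wing loading = W / S = 2153123 / 319.2
Step 2: Wing loading = 6745.37 N/m^2

6745.37


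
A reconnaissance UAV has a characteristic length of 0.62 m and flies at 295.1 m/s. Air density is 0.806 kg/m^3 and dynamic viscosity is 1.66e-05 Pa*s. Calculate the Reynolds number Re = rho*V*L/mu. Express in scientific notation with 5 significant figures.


Step 1: Numerator = rho * V * L = 0.806 * 295.1 * 0.62 = 147.467372
Step 2: Re = 147.467372 / 1.66e-05
Step 3: Re = 8.8836e+06

8.8836e+06


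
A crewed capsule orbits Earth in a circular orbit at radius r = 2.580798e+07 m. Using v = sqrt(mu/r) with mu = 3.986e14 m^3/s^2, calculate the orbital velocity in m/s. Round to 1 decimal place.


Step 1: mu / r = 3.986e14 / 2.580798e+07 = 15444835.2796
Step 2: v = sqrt(15444835.2796) = 3930.0 m/s

3930.0


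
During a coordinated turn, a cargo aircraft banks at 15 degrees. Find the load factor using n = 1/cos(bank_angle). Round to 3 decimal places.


Step 1: Convert 15 degrees to radians = 0.261799
Step 2: cos(15 deg) = 0.965926
Step 3: n = 1 / 0.965926 = 1.035

1.035


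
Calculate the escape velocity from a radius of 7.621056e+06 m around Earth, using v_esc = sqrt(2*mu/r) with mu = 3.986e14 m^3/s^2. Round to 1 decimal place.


Step 1: 2*mu/r = 2 * 3.986e14 / 7.621056e+06 = 104604926.1415
Step 2: v_esc = sqrt(104604926.1415) = 10227.7 m/s

10227.7


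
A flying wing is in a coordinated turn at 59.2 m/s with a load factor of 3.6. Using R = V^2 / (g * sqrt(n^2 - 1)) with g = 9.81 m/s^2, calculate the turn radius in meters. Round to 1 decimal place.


Step 1: V^2 = 59.2^2 = 3504.64
Step 2: n^2 - 1 = 3.6^2 - 1 = 11.96
Step 3: sqrt(11.96) = 3.458323
Step 4: R = 3504.64 / (9.81 * 3.458323) = 103.3 m

103.3


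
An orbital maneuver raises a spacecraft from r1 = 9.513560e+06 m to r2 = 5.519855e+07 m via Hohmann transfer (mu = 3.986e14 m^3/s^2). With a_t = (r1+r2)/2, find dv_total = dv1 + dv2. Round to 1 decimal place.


Step 1: Transfer semi-major axis a_t = (9.513560e+06 + 5.519855e+07) / 2 = 3.235606e+07 m
Step 2: v1 (circular at r1) = sqrt(mu/r1) = 6472.87 m/s
Step 3: v_t1 = sqrt(mu*(2/r1 - 1/a_t)) = 8454.41 m/s
Step 4: dv1 = |8454.41 - 6472.87| = 1981.53 m/s
Step 5: v2 (circular at r2) = 2687.23 m/s, v_t2 = 1457.13 m/s
Step 6: dv2 = |2687.23 - 1457.13| = 1230.1 m/s
Step 7: Total delta-v = 1981.53 + 1230.1 = 3211.6 m/s

3211.6


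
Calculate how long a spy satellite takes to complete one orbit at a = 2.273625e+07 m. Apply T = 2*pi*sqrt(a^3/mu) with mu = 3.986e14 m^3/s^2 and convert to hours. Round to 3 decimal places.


Step 1: a^3 / mu = 1.175321e+22 / 3.986e14 = 2.948623e+07
Step 2: sqrt(2.948623e+07) = 5430.1222 s
Step 3: T = 2*pi * 5430.1222 = 34118.46 s
Step 4: T in hours = 34118.46 / 3600 = 9.477 hours

9.477


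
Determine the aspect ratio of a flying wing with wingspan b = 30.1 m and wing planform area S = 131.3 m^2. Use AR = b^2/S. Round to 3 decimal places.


Step 1: b^2 = 30.1^2 = 906.01
Step 2: AR = 906.01 / 131.3 = 6.900

6.900


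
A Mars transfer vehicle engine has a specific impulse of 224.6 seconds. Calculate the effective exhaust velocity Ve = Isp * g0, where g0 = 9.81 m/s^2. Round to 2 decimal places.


Step 1: Ve = Isp * g0 = 224.6 * 9.81
Step 2: Ve = 2203.33 m/s

2203.33


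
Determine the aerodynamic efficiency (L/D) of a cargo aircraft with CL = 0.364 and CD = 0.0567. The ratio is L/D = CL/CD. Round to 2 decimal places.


Step 1: L/D = CL / CD = 0.364 / 0.0567
Step 2: L/D = 6.42

6.42


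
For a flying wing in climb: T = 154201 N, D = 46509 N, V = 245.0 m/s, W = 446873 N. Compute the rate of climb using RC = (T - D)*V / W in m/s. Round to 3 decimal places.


Step 1: Excess thrust = T - D = 154201 - 46509 = 107692 N
Step 2: Excess power = 107692 * 245.0 = 26384540.0 W
Step 3: RC = 26384540.0 / 446873 = 59.043 m/s

59.043


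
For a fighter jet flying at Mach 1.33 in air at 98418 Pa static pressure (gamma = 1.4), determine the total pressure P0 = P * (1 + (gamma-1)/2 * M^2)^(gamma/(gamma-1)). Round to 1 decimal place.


Step 1: (gamma-1)/2 * M^2 = 0.2 * 1.7689 = 0.35378
Step 2: 1 + 0.35378 = 1.35378
Step 3: Exponent gamma/(gamma-1) = 3.5
Step 4: P0 = 98418 * 1.35378^3.5 = 284114.1 Pa

284114.1


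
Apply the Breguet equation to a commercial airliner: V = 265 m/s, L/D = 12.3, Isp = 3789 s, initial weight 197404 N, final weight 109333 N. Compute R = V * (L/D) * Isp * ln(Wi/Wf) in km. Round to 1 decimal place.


Step 1: Coefficient = V * (L/D) * Isp = 265 * 12.3 * 3789 = 12350245.5 m
Step 2: Wi/Wf = 197404 / 109333 = 1.80553
Step 3: ln(1.80553) = 0.590854
Step 4: R = 12350245.5 * 0.590854 = 7297193.4 m = 7297.2 km

7297.2


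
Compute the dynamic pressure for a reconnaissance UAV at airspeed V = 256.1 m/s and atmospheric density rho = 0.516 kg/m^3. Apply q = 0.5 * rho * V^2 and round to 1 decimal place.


Step 1: V^2 = 256.1^2 = 65587.21
Step 2: q = 0.5 * 0.516 * 65587.21
Step 3: q = 16921.5 Pa

16921.5


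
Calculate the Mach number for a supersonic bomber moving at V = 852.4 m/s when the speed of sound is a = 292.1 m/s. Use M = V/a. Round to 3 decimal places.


Step 1: M = V / a = 852.4 / 292.1
Step 2: M = 2.918

2.918


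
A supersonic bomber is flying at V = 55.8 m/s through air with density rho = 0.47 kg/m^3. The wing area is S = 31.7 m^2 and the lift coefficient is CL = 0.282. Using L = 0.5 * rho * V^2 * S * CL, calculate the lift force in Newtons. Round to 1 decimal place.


Step 1: Calculate dynamic pressure q = 0.5 * 0.47 * 55.8^2 = 0.5 * 0.47 * 3113.64 = 731.7054 Pa
Step 2: Multiply by wing area and lift coefficient: L = 731.7054 * 31.7 * 0.282
Step 3: L = 23195.0612 * 0.282 = 6541.0 N

6541.0


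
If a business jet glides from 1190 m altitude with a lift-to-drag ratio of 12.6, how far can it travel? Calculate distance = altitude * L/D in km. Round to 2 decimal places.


Step 1: Glide distance = altitude * L/D = 1190 * 12.6 = 14994.0 m
Step 2: Convert to km: 14994.0 / 1000 = 14.99 km

14.99


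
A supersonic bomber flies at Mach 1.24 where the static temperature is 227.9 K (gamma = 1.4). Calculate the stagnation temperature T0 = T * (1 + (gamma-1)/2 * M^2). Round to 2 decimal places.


Step 1: (gamma-1)/2 = 0.2
Step 2: M^2 = 1.5376
Step 3: 1 + 0.2 * 1.5376 = 1.30752
Step 4: T0 = 227.9 * 1.30752 = 297.98 K

297.98


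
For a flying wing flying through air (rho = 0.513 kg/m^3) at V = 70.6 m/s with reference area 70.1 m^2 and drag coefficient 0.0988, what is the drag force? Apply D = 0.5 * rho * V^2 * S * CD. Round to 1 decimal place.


Step 1: Dynamic pressure q = 0.5 * 0.513 * 70.6^2 = 1278.4883 Pa
Step 2: Drag D = q * S * CD = 1278.4883 * 70.1 * 0.0988
Step 3: D = 8854.7 N

8854.7


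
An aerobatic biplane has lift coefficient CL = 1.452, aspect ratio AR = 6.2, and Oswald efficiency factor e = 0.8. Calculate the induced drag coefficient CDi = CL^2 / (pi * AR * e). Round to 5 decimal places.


Step 1: CL^2 = 1.452^2 = 2.108304
Step 2: pi * AR * e = 3.14159 * 6.2 * 0.8 = 15.5823
Step 3: CDi = 2.108304 / 15.5823 = 0.13530

0.13530


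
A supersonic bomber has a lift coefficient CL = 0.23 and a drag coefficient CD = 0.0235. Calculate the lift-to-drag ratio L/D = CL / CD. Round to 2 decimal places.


Step 1: L/D = CL / CD = 0.23 / 0.0235
Step 2: L/D = 9.79

9.79


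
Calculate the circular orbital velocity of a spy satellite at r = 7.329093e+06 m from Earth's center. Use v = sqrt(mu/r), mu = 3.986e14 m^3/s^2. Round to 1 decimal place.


Step 1: mu / r = 3.986e14 / 7.329093e+06 = 54385992.9189
Step 2: v = sqrt(54385992.9189) = 7374.7 m/s

7374.7


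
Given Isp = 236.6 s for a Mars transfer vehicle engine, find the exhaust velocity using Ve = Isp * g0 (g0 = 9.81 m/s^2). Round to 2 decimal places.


Step 1: Ve = Isp * g0 = 236.6 * 9.81
Step 2: Ve = 2321.05 m/s

2321.05


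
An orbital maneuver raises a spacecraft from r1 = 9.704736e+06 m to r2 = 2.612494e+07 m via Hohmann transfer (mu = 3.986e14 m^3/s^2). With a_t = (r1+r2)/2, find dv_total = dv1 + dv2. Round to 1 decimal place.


Step 1: Transfer semi-major axis a_t = (9.704736e+06 + 2.612494e+07) / 2 = 1.791484e+07 m
Step 2: v1 (circular at r1) = sqrt(mu/r1) = 6408.8 m/s
Step 3: v_t1 = sqrt(mu*(2/r1 - 1/a_t)) = 7739.23 m/s
Step 4: dv1 = |7739.23 - 6408.8| = 1330.43 m/s
Step 5: v2 (circular at r2) = 3906.08 m/s, v_t2 = 2874.92 m/s
Step 6: dv2 = |3906.08 - 2874.92| = 1031.15 m/s
Step 7: Total delta-v = 1330.43 + 1031.15 = 2361.6 m/s

2361.6


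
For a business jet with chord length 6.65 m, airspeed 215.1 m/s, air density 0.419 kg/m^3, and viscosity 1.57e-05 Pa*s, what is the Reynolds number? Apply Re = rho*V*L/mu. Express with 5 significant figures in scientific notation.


Step 1: Numerator = rho * V * L = 0.419 * 215.1 * 6.65 = 599.343885
Step 2: Re = 599.343885 / 1.57e-05
Step 3: Re = 3.8175e+07

3.8175e+07


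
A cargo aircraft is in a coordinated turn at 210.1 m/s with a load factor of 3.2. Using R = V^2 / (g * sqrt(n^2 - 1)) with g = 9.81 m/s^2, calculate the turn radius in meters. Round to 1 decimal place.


Step 1: V^2 = 210.1^2 = 44142.01
Step 2: n^2 - 1 = 3.2^2 - 1 = 9.24
Step 3: sqrt(9.24) = 3.039737
Step 4: R = 44142.01 / (9.81 * 3.039737) = 1480.3 m

1480.3


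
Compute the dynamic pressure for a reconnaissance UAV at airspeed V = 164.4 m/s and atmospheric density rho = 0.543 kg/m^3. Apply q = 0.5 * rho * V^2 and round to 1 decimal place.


Step 1: V^2 = 164.4^2 = 27027.36
Step 2: q = 0.5 * 0.543 * 27027.36
Step 3: q = 7337.9 Pa

7337.9


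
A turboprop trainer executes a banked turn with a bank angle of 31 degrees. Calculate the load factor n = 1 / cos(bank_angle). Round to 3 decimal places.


Step 1: Convert 31 degrees to radians = 0.541052
Step 2: cos(31 deg) = 0.857167
Step 3: n = 1 / 0.857167 = 1.167

1.167


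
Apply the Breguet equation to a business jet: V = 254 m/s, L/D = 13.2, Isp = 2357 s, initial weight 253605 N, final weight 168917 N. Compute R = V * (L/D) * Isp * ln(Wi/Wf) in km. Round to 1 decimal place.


Step 1: Coefficient = V * (L/D) * Isp = 254 * 13.2 * 2357 = 7902549.6 m
Step 2: Wi/Wf = 253605 / 168917 = 1.501359
Step 3: ln(1.501359) = 0.40637
Step 4: R = 7902549.6 * 0.40637 = 3211362.8 m = 3211.4 km

3211.4


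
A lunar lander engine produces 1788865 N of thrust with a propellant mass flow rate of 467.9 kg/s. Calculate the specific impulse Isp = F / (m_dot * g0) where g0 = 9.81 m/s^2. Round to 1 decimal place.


Step 1: m_dot * g0 = 467.9 * 9.81 = 4590.1
Step 2: Isp = 1788865 / 4590.1 = 389.7 s

389.7


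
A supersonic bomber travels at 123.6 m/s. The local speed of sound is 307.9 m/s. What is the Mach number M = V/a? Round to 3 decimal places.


Step 1: M = V / a = 123.6 / 307.9
Step 2: M = 0.401

0.401


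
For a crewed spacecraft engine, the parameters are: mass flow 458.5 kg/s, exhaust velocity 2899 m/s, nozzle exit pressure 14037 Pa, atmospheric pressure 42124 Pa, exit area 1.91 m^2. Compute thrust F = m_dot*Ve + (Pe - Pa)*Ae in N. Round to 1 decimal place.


Step 1: Momentum thrust = m_dot * Ve = 458.5 * 2899 = 1329191.5 N
Step 2: Pressure thrust = (Pe - Pa) * Ae = (14037 - 42124) * 1.91 = -53646.17 N
Step 3: Total thrust F = 1329191.5 + -53646.17 = 1275545.3 N

1275545.3


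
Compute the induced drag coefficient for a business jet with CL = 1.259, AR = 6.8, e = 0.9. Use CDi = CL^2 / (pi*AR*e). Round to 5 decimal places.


Step 1: CL^2 = 1.259^2 = 1.585081
Step 2: pi * AR * e = 3.14159 * 6.8 * 0.9 = 19.226547
Step 3: CDi = 1.585081 / 19.226547 = 0.08244

0.08244


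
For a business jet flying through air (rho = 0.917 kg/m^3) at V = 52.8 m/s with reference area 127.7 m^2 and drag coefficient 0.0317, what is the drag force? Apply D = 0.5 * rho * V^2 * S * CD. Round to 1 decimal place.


Step 1: Dynamic pressure q = 0.5 * 0.917 * 52.8^2 = 1278.2246 Pa
Step 2: Drag D = q * S * CD = 1278.2246 * 127.7 * 0.0317
Step 3: D = 5174.4 N

5174.4


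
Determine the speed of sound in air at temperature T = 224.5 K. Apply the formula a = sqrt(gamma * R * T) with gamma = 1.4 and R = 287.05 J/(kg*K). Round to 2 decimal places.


Step 1: gamma * R * T = 1.4 * 287.05 * 224.5 = 90219.815
Step 2: a = sqrt(90219.815) = 300.37 m/s

300.37


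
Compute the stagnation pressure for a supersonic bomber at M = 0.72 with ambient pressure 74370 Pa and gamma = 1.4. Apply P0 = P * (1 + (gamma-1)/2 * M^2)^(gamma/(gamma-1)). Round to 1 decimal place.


Step 1: (gamma-1)/2 * M^2 = 0.2 * 0.5184 = 0.10368
Step 2: 1 + 0.10368 = 1.10368
Step 3: Exponent gamma/(gamma-1) = 3.5
Step 4: P0 = 74370 * 1.10368^3.5 = 105038.6 Pa

105038.6


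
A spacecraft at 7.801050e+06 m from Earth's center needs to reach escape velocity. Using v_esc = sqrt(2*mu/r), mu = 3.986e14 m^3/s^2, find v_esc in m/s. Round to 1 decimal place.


Step 1: 2*mu/r = 2 * 3.986e14 / 7.801050e+06 = 102191371.6743
Step 2: v_esc = sqrt(102191371.6743) = 10109.0 m/s

10109.0


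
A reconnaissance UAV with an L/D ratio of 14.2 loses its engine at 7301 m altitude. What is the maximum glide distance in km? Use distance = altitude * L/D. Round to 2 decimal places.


Step 1: Glide distance = altitude * L/D = 7301 * 14.2 = 103674.2 m
Step 2: Convert to km: 103674.2 / 1000 = 103.67 km

103.67


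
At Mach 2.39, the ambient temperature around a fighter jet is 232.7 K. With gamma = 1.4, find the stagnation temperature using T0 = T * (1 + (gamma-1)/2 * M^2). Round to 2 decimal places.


Step 1: (gamma-1)/2 = 0.2
Step 2: M^2 = 5.7121
Step 3: 1 + 0.2 * 5.7121 = 2.14242
Step 4: T0 = 232.7 * 2.14242 = 498.54 K

498.54


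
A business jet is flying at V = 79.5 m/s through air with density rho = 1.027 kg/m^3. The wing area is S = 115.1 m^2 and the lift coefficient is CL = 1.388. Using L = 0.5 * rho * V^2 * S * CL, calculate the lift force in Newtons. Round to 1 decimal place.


Step 1: Calculate dynamic pressure q = 0.5 * 1.027 * 79.5^2 = 0.5 * 1.027 * 6320.25 = 3245.4484 Pa
Step 2: Multiply by wing area and lift coefficient: L = 3245.4484 * 115.1 * 1.388
Step 3: L = 373551.108 * 1.388 = 518488.9 N

518488.9


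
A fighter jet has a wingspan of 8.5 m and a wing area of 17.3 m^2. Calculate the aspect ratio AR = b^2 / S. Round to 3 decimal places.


Step 1: b^2 = 8.5^2 = 72.25
Step 2: AR = 72.25 / 17.3 = 4.176

4.176


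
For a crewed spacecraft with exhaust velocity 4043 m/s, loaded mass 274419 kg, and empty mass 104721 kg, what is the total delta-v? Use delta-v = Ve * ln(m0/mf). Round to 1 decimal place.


Step 1: Mass ratio m0/mf = 274419 / 104721 = 2.620477
Step 2: ln(2.620477) = 0.963356
Step 3: delta-v = 4043 * 0.963356 = 3894.9 m/s

3894.9


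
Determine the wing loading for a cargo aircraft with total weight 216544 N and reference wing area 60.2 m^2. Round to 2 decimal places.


Step 1: Wing loading = W / S = 216544 / 60.2
Step 2: Wing loading = 3597.08 N/m^2

3597.08


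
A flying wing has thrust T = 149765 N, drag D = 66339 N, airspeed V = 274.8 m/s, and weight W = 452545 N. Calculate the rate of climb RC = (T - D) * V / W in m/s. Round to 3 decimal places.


Step 1: Excess thrust = T - D = 149765 - 66339 = 83426 N
Step 2: Excess power = 83426 * 274.8 = 22925464.8 W
Step 3: RC = 22925464.8 / 452545 = 50.659 m/s

50.659


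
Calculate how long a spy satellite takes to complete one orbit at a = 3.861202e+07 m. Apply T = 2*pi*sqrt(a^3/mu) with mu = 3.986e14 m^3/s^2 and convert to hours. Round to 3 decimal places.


Step 1: a^3 / mu = 5.756620e+22 / 3.986e14 = 1.444210e+08
Step 2: sqrt(1.444210e+08) = 12017.5278 s
Step 3: T = 2*pi * 12017.5278 = 75508.35 s
Step 4: T in hours = 75508.35 / 3600 = 20.975 hours

20.975


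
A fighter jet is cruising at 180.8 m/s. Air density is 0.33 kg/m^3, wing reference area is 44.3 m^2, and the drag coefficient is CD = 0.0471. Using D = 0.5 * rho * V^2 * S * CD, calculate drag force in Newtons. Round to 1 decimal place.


Step 1: Dynamic pressure q = 0.5 * 0.33 * 180.8^2 = 5393.6256 Pa
Step 2: Drag D = q * S * CD = 5393.6256 * 44.3 * 0.0471
Step 3: D = 11254.0 N

11254.0


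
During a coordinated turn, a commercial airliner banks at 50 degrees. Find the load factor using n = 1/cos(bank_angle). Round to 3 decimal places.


Step 1: Convert 50 degrees to radians = 0.872665
Step 2: cos(50 deg) = 0.642788
Step 3: n = 1 / 0.642788 = 1.556

1.556


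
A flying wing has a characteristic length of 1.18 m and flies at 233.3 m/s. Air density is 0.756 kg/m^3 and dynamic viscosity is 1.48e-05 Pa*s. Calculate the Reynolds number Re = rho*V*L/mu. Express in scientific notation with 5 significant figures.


Step 1: Numerator = rho * V * L = 0.756 * 233.3 * 1.18 = 208.122264
Step 2: Re = 208.122264 / 1.48e-05
Step 3: Re = 1.4062e+07

1.4062e+07


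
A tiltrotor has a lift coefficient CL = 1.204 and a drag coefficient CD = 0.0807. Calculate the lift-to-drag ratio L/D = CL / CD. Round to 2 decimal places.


Step 1: L/D = CL / CD = 1.204 / 0.0807
Step 2: L/D = 14.92

14.92


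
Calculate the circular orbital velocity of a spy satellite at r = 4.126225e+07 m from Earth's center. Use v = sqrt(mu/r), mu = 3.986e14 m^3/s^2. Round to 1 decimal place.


Step 1: mu / r = 3.986e14 / 4.126225e+07 = 9660161.5278
Step 2: v = sqrt(9660161.5278) = 3108.1 m/s

3108.1


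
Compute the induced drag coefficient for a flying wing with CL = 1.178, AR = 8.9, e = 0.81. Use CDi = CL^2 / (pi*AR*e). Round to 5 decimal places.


Step 1: CL^2 = 1.178^2 = 1.387684
Step 2: pi * AR * e = 3.14159 * 8.9 * 0.81 = 22.647741
Step 3: CDi = 1.387684 / 22.647741 = 0.06127

0.06127


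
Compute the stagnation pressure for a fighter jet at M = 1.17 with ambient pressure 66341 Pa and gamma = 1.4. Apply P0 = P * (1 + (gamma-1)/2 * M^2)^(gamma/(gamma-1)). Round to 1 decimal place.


Step 1: (gamma-1)/2 * M^2 = 0.2 * 1.3689 = 0.27378
Step 2: 1 + 0.27378 = 1.27378
Step 3: Exponent gamma/(gamma-1) = 3.5
Step 4: P0 = 66341 * 1.27378^3.5 = 154743.5 Pa

154743.5


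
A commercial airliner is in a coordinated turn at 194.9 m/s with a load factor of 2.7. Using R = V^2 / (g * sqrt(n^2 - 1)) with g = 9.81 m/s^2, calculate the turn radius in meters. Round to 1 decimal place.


Step 1: V^2 = 194.9^2 = 37986.01
Step 2: n^2 - 1 = 2.7^2 - 1 = 6.29
Step 3: sqrt(6.29) = 2.507987
Step 4: R = 37986.01 / (9.81 * 2.507987) = 1543.9 m

1543.9


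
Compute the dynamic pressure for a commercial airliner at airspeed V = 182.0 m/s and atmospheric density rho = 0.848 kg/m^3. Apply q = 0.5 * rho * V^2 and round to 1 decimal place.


Step 1: V^2 = 182.0^2 = 33124.0
Step 2: q = 0.5 * 0.848 * 33124.0
Step 3: q = 14044.6 Pa

14044.6


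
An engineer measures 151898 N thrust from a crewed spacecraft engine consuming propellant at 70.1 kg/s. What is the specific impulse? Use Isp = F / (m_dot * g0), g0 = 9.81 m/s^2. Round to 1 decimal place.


Step 1: m_dot * g0 = 70.1 * 9.81 = 687.68
Step 2: Isp = 151898 / 687.68 = 220.9 s

220.9


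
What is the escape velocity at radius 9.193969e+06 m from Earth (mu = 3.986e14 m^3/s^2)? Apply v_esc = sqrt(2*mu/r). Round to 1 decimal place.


Step 1: 2*mu/r = 2 * 3.986e14 / 9.193969e+06 = 86709015.4426
Step 2: v_esc = sqrt(86709015.4426) = 9311.8 m/s

9311.8


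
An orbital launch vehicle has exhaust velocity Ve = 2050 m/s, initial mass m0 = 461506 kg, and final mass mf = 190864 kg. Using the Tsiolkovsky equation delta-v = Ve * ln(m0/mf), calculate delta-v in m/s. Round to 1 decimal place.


Step 1: Mass ratio m0/mf = 461506 / 190864 = 2.417983
Step 2: ln(2.417983) = 0.882934
Step 3: delta-v = 2050 * 0.882934 = 1810.0 m/s

1810.0


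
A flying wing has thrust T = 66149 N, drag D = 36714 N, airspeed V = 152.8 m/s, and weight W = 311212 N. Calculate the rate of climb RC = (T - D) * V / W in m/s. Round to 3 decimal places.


Step 1: Excess thrust = T - D = 66149 - 36714 = 29435 N
Step 2: Excess power = 29435 * 152.8 = 4497668.0 W
Step 3: RC = 4497668.0 / 311212 = 14.452 m/s

14.452


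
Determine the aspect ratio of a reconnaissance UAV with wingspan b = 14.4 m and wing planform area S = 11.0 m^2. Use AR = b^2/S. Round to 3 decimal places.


Step 1: b^2 = 14.4^2 = 207.36
Step 2: AR = 207.36 / 11.0 = 18.851

18.851


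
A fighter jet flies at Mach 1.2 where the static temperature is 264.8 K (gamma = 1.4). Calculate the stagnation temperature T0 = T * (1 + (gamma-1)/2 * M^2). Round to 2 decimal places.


Step 1: (gamma-1)/2 = 0.2
Step 2: M^2 = 1.44
Step 3: 1 + 0.2 * 1.44 = 1.288
Step 4: T0 = 264.8 * 1.288 = 341.06 K

341.06


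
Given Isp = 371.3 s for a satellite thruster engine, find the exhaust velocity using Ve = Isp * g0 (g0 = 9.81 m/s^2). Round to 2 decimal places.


Step 1: Ve = Isp * g0 = 371.3 * 9.81
Step 2: Ve = 3642.45 m/s

3642.45


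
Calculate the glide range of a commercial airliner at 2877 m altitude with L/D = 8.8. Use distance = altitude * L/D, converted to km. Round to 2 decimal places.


Step 1: Glide distance = altitude * L/D = 2877 * 8.8 = 25317.6 m
Step 2: Convert to km: 25317.6 / 1000 = 25.32 km

25.32


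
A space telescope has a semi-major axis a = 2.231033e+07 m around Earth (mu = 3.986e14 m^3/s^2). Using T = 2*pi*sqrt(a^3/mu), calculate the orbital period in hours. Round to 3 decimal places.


Step 1: a^3 / mu = 1.110499e+22 / 3.986e14 = 2.785997e+07
Step 2: sqrt(2.785997e+07) = 5278.2547 s
Step 3: T = 2*pi * 5278.2547 = 33164.25 s
Step 4: T in hours = 33164.25 / 3600 = 9.212 hours

9.212


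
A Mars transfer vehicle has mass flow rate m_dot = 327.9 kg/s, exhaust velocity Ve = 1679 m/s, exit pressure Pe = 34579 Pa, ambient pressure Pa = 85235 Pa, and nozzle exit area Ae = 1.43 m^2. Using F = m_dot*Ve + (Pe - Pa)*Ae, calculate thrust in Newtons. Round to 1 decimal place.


Step 1: Momentum thrust = m_dot * Ve = 327.9 * 1679 = 550544.1 N
Step 2: Pressure thrust = (Pe - Pa) * Ae = (34579 - 85235) * 1.43 = -72438.08 N
Step 3: Total thrust F = 550544.1 + -72438.08 = 478106.0 N

478106.0


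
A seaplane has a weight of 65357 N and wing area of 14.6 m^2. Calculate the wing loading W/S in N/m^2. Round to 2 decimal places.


Step 1: Wing loading = W / S = 65357 / 14.6
Step 2: Wing loading = 4476.51 N/m^2

4476.51


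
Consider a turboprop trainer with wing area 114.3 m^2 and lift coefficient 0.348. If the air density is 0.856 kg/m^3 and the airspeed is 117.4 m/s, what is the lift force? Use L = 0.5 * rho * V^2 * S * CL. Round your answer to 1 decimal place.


Step 1: Calculate dynamic pressure q = 0.5 * 0.856 * 117.4^2 = 0.5 * 0.856 * 13782.76 = 5899.0213 Pa
Step 2: Multiply by wing area and lift coefficient: L = 5899.0213 * 114.3 * 0.348
Step 3: L = 674258.1323 * 0.348 = 234641.8 N

234641.8


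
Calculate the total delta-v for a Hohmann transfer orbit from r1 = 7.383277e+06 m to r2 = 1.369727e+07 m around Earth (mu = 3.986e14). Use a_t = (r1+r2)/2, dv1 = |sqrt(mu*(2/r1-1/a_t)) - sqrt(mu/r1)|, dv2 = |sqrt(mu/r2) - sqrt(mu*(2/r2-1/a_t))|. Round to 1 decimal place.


Step 1: Transfer semi-major axis a_t = (7.383277e+06 + 1.369727e+07) / 2 = 1.054027e+07 m
Step 2: v1 (circular at r1) = sqrt(mu/r1) = 7347.58 m/s
Step 3: v_t1 = sqrt(mu*(2/r1 - 1/a_t)) = 8375.97 m/s
Step 4: dv1 = |8375.97 - 7347.58| = 1028.39 m/s
Step 5: v2 (circular at r2) = 5394.51 m/s, v_t2 = 4514.92 m/s
Step 6: dv2 = |5394.51 - 4514.92| = 879.58 m/s
Step 7: Total delta-v = 1028.39 + 879.58 = 1908.0 m/s

1908.0


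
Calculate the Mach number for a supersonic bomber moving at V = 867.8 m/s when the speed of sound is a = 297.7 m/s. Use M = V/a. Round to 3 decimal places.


Step 1: M = V / a = 867.8 / 297.7
Step 2: M = 2.915

2.915


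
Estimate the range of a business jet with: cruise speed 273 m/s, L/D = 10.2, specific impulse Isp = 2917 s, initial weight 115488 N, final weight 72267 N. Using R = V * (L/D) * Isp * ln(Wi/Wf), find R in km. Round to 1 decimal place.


Step 1: Coefficient = V * (L/D) * Isp = 273 * 10.2 * 2917 = 8122678.2 m
Step 2: Wi/Wf = 115488 / 72267 = 1.598074
Step 3: ln(1.598074) = 0.468799
Step 4: R = 8122678.2 * 0.468799 = 3807903.7 m = 3807.9 km

3807.9


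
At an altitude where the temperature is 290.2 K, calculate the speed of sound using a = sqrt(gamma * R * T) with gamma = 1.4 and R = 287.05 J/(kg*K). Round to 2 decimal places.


Step 1: gamma * R * T = 1.4 * 287.05 * 290.2 = 116622.674
Step 2: a = sqrt(116622.674) = 341.50 m/s

341.50


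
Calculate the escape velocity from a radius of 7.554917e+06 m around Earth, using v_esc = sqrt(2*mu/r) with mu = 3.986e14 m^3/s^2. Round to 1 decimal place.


Step 1: 2*mu/r = 2 * 3.986e14 / 7.554917e+06 = 105520682.7553
Step 2: v_esc = sqrt(105520682.7553) = 10272.3 m/s

10272.3


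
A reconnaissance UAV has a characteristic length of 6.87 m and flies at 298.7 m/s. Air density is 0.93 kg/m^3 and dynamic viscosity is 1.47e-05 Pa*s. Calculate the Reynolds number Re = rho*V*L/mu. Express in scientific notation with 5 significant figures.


Step 1: Numerator = rho * V * L = 0.93 * 298.7 * 6.87 = 1908.42417
Step 2: Re = 1908.42417 / 1.47e-05
Step 3: Re = 1.2982e+08

1.2982e+08


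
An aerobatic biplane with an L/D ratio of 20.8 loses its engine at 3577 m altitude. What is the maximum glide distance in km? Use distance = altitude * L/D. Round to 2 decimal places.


Step 1: Glide distance = altitude * L/D = 3577 * 20.8 = 74401.6 m
Step 2: Convert to km: 74401.6 / 1000 = 74.40 km

74.40


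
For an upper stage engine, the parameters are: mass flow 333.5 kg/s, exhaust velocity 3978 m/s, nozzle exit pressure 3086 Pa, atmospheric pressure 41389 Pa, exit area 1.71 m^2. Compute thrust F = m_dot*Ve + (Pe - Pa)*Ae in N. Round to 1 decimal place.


Step 1: Momentum thrust = m_dot * Ve = 333.5 * 3978 = 1326663.0 N
Step 2: Pressure thrust = (Pe - Pa) * Ae = (3086 - 41389) * 1.71 = -65498.13 N
Step 3: Total thrust F = 1326663.0 + -65498.13 = 1261164.9 N

1261164.9


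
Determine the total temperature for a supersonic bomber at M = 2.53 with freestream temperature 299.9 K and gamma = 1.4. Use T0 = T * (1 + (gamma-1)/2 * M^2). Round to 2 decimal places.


Step 1: (gamma-1)/2 = 0.2
Step 2: M^2 = 6.4009
Step 3: 1 + 0.2 * 6.4009 = 2.28018
Step 4: T0 = 299.9 * 2.28018 = 683.83 K

683.83


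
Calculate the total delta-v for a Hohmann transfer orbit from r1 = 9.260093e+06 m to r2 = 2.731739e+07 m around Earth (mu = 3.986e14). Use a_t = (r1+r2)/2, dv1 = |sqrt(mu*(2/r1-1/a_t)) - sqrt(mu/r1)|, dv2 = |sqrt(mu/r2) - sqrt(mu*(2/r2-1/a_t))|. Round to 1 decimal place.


Step 1: Transfer semi-major axis a_t = (9.260093e+06 + 2.731739e+07) / 2 = 1.828874e+07 m
Step 2: v1 (circular at r1) = sqrt(mu/r1) = 6560.86 m/s
Step 3: v_t1 = sqrt(mu*(2/r1 - 1/a_t)) = 8018.42 m/s
Step 4: dv1 = |8018.42 - 6560.86| = 1457.55 m/s
Step 5: v2 (circular at r2) = 3819.87 m/s, v_t2 = 2718.1 m/s
Step 6: dv2 = |3819.87 - 2718.1| = 1101.78 m/s
Step 7: Total delta-v = 1457.55 + 1101.78 = 2559.3 m/s

2559.3


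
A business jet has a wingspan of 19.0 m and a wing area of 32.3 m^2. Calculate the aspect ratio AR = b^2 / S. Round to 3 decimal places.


Step 1: b^2 = 19.0^2 = 361.0
Step 2: AR = 361.0 / 32.3 = 11.176

11.176


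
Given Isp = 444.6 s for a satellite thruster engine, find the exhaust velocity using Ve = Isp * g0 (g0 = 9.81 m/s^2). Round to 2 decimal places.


Step 1: Ve = Isp * g0 = 444.6 * 9.81
Step 2: Ve = 4361.53 m/s

4361.53


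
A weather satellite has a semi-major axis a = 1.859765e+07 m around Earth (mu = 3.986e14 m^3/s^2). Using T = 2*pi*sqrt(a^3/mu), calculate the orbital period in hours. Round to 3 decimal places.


Step 1: a^3 / mu = 6.432417e+21 / 3.986e14 = 1.613752e+07
Step 2: sqrt(1.613752e+07) = 4017.1538 s
Step 3: T = 2*pi * 4017.1538 = 25240.52 s
Step 4: T in hours = 25240.52 / 3600 = 7.011 hours

7.011


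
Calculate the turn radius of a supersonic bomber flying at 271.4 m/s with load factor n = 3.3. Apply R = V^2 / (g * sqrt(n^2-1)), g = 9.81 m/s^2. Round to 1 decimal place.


Step 1: V^2 = 271.4^2 = 73657.96
Step 2: n^2 - 1 = 3.3^2 - 1 = 9.89
Step 3: sqrt(9.89) = 3.144837
Step 4: R = 73657.96 / (9.81 * 3.144837) = 2387.6 m

2387.6


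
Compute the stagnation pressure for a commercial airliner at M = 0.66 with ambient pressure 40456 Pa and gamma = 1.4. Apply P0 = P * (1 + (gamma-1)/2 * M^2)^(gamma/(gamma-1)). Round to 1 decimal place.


Step 1: (gamma-1)/2 * M^2 = 0.2 * 0.4356 = 0.08712
Step 2: 1 + 0.08712 = 1.08712
Step 3: Exponent gamma/(gamma-1) = 3.5
Step 4: P0 = 40456 * 1.08712^3.5 = 54194.4 Pa

54194.4


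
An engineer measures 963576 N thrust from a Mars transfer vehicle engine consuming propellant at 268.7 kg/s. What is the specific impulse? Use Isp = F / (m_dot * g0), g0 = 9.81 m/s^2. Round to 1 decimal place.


Step 1: m_dot * g0 = 268.7 * 9.81 = 2635.95
Step 2: Isp = 963576 / 2635.95 = 365.6 s

365.6
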